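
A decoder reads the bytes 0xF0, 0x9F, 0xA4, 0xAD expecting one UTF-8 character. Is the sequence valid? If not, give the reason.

valid

Leading byte 0xF0 = 11110000 → 4-byte form.
Continuation bytes 0x9F=10011111, 0xA4=10100100, 0xAD=10101101 all match 10xxxxxx.
Decoded value 0x1F92D is ≥ 0x10000 (shortest form) and not a surrogate.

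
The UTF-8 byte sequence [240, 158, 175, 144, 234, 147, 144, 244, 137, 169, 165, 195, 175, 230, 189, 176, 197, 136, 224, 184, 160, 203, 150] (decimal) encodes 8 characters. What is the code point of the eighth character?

U+02D6

Offset 0: leading byte 0xF0 = 11110000 → 4-byte char #1 = F0 9E AF 90.
Offset 4: leading byte 0xEA = 11101010 → 3-byte char #2 = EA 93 90.
Offset 7: leading byte 0xF4 = 11110100 → 4-byte char #3 = F4 89 A9 A5.
Offset 11: leading byte 0xC3 = 11000011 → 2-byte char #4 = C3 AF.
Offset 13: leading byte 0xE6 = 11100110 → 3-byte char #5 = E6 BD B0.
Offset 16: leading byte 0xC5 = 11000101 → 2-byte char #6 = C5 88.
Offset 18: leading byte 0xE0 = 11100000 → 3-byte char #7 = E0 B8 A0.
Offset 21: leading byte 0xCB = 11001011 → 2-byte char #8 = CB 96.
Leading byte 0xCB = 11001011 matches 110xxxxx → 2-byte sequence.
Byte 1: 0xCB = 11001011, payload 01011 (5 bits).
Byte 2: 0x96 = 10010110 (10xxxxxx ✓), payload 010110.
Concatenate: 01011010110 = 0x2D6 (11 bits → U+02D6).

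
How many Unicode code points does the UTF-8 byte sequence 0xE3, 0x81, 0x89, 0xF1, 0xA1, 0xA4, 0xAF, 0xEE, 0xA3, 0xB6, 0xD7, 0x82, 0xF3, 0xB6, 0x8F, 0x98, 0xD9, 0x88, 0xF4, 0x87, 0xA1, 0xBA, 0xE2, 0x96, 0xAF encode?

Byte at offset 0: 0xE3 = 11100011 → 3-byte char (#1). Advance 3.
Byte at offset 3: 0xF1 = 11110001 → 4-byte char (#2). Advance 4.
Byte at offset 7: 0xEE = 11101110 → 3-byte char (#3). Advance 3.
Byte at offset 10: 0xD7 = 11010111 → 2-byte char (#4). Advance 2.
Byte at offset 12: 0xF3 = 11110011 → 4-byte char (#5). Advance 4.
Byte at offset 16: 0xD9 = 11011001 → 2-byte char (#6). Advance 2.
Byte at offset 18: 0xF4 = 11110100 → 4-byte char (#7). Advance 4.
Byte at offset 22: 0xE2 = 11100010 → 3-byte char (#8). Advance 3.
Reached end at offset 25 after 8 code points.

8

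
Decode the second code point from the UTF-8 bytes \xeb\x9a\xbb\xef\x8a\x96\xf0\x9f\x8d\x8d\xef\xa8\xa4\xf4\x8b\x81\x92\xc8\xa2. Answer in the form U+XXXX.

Offset 0: leading byte 0xEB = 11101011 → 3-byte char #1 = EB 9A BB.
Offset 3: leading byte 0xEF = 11101111 → 3-byte char #2 = EF 8A 96.
Leading byte 0xEF = 11101111 matches 1110xxxx → 3-byte sequence.
Byte 1: 0xEF = 11101111, payload 1111 (4 bits).
Byte 2: 0x8A = 10001010 (10xxxxxx ✓), payload 001010.
Byte 3: 0x96 = 10010110 (10xxxxxx ✓), payload 010110.
Concatenate: 1111001010010110 = 0xF296 (16 bits → U+F296).

U+F296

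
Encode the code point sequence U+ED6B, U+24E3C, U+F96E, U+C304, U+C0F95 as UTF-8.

U+ED6B: 3-byte form → EE B5 AB.
U+24E3C: 4-byte form → F0 A4 B8 BC.
U+F96E: 3-byte form → EF A5 AE.
U+C304: 3-byte form → EC 8C 84.
U+C0F95: 4-byte form → F3 80 BE 95.
Concatenated (17 bytes): EE B5 AB F0 A4 B8 BC EF A5 AE EC 8C 84 F3 80 BE 95.

EE B5 AB F0 A4 B8 BC EF A5 AE EC 8C 84 F3 80 BE 95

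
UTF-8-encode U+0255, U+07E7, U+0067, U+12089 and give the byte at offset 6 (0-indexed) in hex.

U+0255 → 2-byte form C9 95 at offsets 0–1.
U+07E7 → 2-byte form DF A7 at offsets 2–3.
U+0067 → 1-byte form 67 at offsets 4–4.
U+12089 → 4-byte form F0 92 82 89 at offsets 5–8.
Offset 6 falls in char 4's range; it's byte 2 of F0 92 82 89 = 0x92.

0x92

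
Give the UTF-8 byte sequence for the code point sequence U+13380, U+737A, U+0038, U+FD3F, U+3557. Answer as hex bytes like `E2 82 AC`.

F0 93 8E 80 E7 8D BA 38 EF B4 BF E3 95 97

U+13380: 4-byte form → F0 93 8E 80.
U+737A: 3-byte form → E7 8D BA.
U+0038: 1-byte form → 38.
U+FD3F: 3-byte form → EF B4 BF.
U+3557: 3-byte form → E3 95 97.
Concatenated (14 bytes): F0 93 8E 80 E7 8D BA 38 EF B4 BF E3 95 97.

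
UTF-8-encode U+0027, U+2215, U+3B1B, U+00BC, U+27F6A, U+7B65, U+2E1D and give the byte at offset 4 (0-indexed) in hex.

0xE3

U+0027 → 1-byte form 27 at offsets 0–0.
U+2215 → 3-byte form E2 88 95 at offsets 1–3.
U+3B1B → 3-byte form E3 AC 9B at offsets 4–6.
Offset 4 falls in char 3's range; it's byte 1 of E3 AC 9B = 0xE3.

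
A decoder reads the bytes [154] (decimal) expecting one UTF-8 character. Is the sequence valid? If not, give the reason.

Byte 0x9A = 10011010 has the form 10xxxxxx — a continuation byte — but there is no preceding leading byte.

invalid (continuation byte with no leading byte)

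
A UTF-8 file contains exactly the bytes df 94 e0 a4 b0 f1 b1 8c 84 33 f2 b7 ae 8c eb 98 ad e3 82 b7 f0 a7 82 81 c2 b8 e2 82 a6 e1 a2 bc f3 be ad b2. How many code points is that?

12

Byte at offset 0: 0xDF = 11011111 → 2-byte char (#1). Advance 2.
Byte at offset 2: 0xE0 = 11100000 → 3-byte char (#2). Advance 3.
Byte at offset 5: 0xF1 = 11110001 → 4-byte char (#3). Advance 4.
Byte at offset 9: 0x33 = 00110011 → 1-byte char (#4). Advance 1.
Byte at offset 10: 0xF2 = 11110010 → 4-byte char (#5). Advance 4.
Byte at offset 14: 0xEB = 11101011 → 3-byte char (#6). Advance 3.
Byte at offset 17: 0xE3 = 11100011 → 3-byte char (#7). Advance 3.
Byte at offset 20: 0xF0 = 11110000 → 4-byte char (#8). Advance 4.
Byte at offset 24: 0xC2 = 11000010 → 2-byte char (#9). Advance 2.
Byte at offset 26: 0xE2 = 11100010 → 3-byte char (#10). Advance 3.
Byte at offset 29: 0xE1 = 11100001 → 3-byte char (#11). Advance 3.
Byte at offset 32: 0xF3 = 11110011 → 4-byte char (#12). Advance 4.
Reached end at offset 36 after 12 code points.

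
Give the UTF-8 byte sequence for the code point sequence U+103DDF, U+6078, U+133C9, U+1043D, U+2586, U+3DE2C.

F4 83 B7 9F E6 81 B8 F0 93 8F 89 F0 90 90 BD E2 96 86 F0 BD B8 AC

U+103DDF: 4-byte form → F4 83 B7 9F.
U+6078: 3-byte form → E6 81 B8.
U+133C9: 4-byte form → F0 93 8F 89.
U+1043D: 4-byte form → F0 90 90 BD.
U+2586: 3-byte form → E2 96 86.
U+3DE2C: 4-byte form → F0 BD B8 AC.
Concatenated (22 bytes): F4 83 B7 9F E6 81 B8 F0 93 8F 89 F0 90 90 BD E2 96 86 F0 BD B8 AC.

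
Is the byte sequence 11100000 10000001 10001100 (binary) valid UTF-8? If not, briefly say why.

invalid (overlong encoding)

Leading byte 0xE0 = 11100000 → 3-byte form.
Continuation bytes all match 10xxxxxx. Payload decodes to 0x4C.
But 0x4C < 0x800, the minimum for a 3-byte sequence — this is an overlong encoding.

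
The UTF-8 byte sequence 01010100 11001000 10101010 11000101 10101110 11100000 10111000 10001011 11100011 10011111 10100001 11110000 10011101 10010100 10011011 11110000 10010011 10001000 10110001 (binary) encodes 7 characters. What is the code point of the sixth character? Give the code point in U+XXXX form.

U+1D51B

Offset 0: leading byte 0x54 = 01010100 → 1-byte char #1 = 54.
Offset 1: leading byte 0xC8 = 11001000 → 2-byte char #2 = C8 AA.
Offset 3: leading byte 0xC5 = 11000101 → 2-byte char #3 = C5 AE.
Offset 5: leading byte 0xE0 = 11100000 → 3-byte char #4 = E0 B8 8B.
Offset 8: leading byte 0xE3 = 11100011 → 3-byte char #5 = E3 9F A1.
Offset 11: leading byte 0xF0 = 11110000 → 4-byte char #6 = F0 9D 94 9B.
Leading byte 0xF0 = 11110000 matches 11110xxx → 4-byte sequence.
Byte 1: 0xF0 = 11110000, payload 000 (3 bits).
Byte 2: 0x9D = 10011101 (10xxxxxx ✓), payload 011101.
Byte 3: 0x94 = 10010100 (10xxxxxx ✓), payload 010100.
Byte 4: 0x9B = 10011011 (10xxxxxx ✓), payload 011011.
Concatenate: 000011101010100011011 = 0x1D51B (21 bits → U+1D51B).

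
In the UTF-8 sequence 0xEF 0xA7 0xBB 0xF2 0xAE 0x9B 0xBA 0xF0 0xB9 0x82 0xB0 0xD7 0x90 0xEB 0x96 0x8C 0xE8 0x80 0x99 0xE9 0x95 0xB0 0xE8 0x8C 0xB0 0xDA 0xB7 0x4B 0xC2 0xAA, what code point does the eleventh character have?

U+00AA

Offset 0: leading byte 0xEF = 11101111 → 3-byte char #1 = EF A7 BB.
Offset 3: leading byte 0xF2 = 11110010 → 4-byte char #2 = F2 AE 9B BA.
Offset 7: leading byte 0xF0 = 11110000 → 4-byte char #3 = F0 B9 82 B0.
Offset 11: leading byte 0xD7 = 11010111 → 2-byte char #4 = D7 90.
Offset 13: leading byte 0xEB = 11101011 → 3-byte char #5 = EB 96 8C.
Offset 16: leading byte 0xE8 = 11101000 → 3-byte char #6 = E8 80 99.
Offset 19: leading byte 0xE9 = 11101001 → 3-byte char #7 = E9 95 B0.
Offset 22: leading byte 0xE8 = 11101000 → 3-byte char #8 = E8 8C B0.
Offset 25: leading byte 0xDA = 11011010 → 2-byte char #9 = DA B7.
Offset 27: leading byte 0x4B = 01001011 → 1-byte char #10 = 4B.
Offset 28: leading byte 0xC2 = 11000010 → 2-byte char #11 = C2 AA.
Leading byte 0xC2 = 11000010 matches 110xxxxx → 2-byte sequence.
Byte 1: 0xC2 = 11000010, payload 00010 (5 bits).
Byte 2: 0xAA = 10101010 (10xxxxxx ✓), payload 101010.
Concatenate: 00010101010 = 0xAA (11 bits → U+00AA).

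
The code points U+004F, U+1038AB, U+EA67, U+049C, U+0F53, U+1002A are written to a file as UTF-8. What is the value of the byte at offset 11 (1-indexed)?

1-indexed offset 11 is 0-indexed offset 10.
U+004F → 1-byte form 4F at offsets 0–0.
U+1038AB → 4-byte form F4 83 A2 AB at offsets 1–4.
U+EA67 → 3-byte form EE A9 A7 at offsets 5–7.
U+049C → 2-byte form D2 9C at offsets 8–9.
U+0F53 → 3-byte form E0 BD 93 at offsets 10–12.
Offset 10 falls in char 5's range; it's byte 1 of E0 BD 93 = 0xE0.

0xE0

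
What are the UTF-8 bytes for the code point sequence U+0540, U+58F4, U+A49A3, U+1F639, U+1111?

U+0540: 2-byte form → D5 80.
U+58F4: 3-byte form → E5 A3 B4.
U+A49A3: 4-byte form → F2 A4 A6 A3.
U+1F639: 4-byte form → F0 9F 98 B9.
U+1111: 3-byte form → E1 84 91.
Concatenated (16 bytes): D5 80 E5 A3 B4 F2 A4 A6 A3 F0 9F 98 B9 E1 84 91.

D5 80 E5 A3 B4 F2 A4 A6 A3 F0 9F 98 B9 E1 84 91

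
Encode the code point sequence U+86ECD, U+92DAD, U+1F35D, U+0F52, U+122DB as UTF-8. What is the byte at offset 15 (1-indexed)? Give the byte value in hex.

1-indexed offset 15 is 0-indexed offset 14.
U+86ECD → 4-byte form F2 86 BB 8D at offsets 0–3.
U+92DAD → 4-byte form F2 92 B6 AD at offsets 4–7.
U+1F35D → 4-byte form F0 9F 8D 9D at offsets 8–11.
U+0F52 → 3-byte form E0 BD 92 at offsets 12–14.
Offset 14 falls in char 4's range; it's byte 3 of E0 BD 92 = 0x92.

0x92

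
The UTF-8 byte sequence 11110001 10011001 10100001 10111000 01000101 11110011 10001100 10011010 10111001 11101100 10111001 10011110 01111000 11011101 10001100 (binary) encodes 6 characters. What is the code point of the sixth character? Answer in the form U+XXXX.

U+074C

Offset 0: leading byte 0xF1 = 11110001 → 4-byte char #1 = F1 99 A1 B8.
Offset 4: leading byte 0x45 = 01000101 → 1-byte char #2 = 45.
Offset 5: leading byte 0xF3 = 11110011 → 4-byte char #3 = F3 8C 9A B9.
Offset 9: leading byte 0xEC = 11101100 → 3-byte char #4 = EC B9 9E.
Offset 12: leading byte 0x78 = 01111000 → 1-byte char #5 = 78.
Offset 13: leading byte 0xDD = 11011101 → 2-byte char #6 = DD 8C.
Leading byte 0xDD = 11011101 matches 110xxxxx → 2-byte sequence.
Byte 1: 0xDD = 11011101, payload 11101 (5 bits).
Byte 2: 0x8C = 10001100 (10xxxxxx ✓), payload 001100.
Concatenate: 11101001100 = 0x74C (11 bits → U+074C).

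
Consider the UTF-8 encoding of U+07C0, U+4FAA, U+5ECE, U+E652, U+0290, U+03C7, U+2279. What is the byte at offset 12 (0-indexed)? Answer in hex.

0x90

U+07C0 → 2-byte form DF 80 at offsets 0–1.
U+4FAA → 3-byte form E4 BE AA at offsets 2–4.
U+5ECE → 3-byte form E5 BB 8E at offsets 5–7.
U+E652 → 3-byte form EE 99 92 at offsets 8–10.
U+0290 → 2-byte form CA 90 at offsets 11–12.
Offset 12 falls in char 5's range; it's byte 2 of CA 90 = 0x90.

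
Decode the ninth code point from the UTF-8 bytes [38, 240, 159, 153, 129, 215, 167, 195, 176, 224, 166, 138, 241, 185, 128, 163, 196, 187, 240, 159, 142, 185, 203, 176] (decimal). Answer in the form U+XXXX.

U+02F0

Offset 0: leading byte 0x26 = 00100110 → 1-byte char #1 = 26.
Offset 1: leading byte 0xF0 = 11110000 → 4-byte char #2 = F0 9F 99 81.
Offset 5: leading byte 0xD7 = 11010111 → 2-byte char #3 = D7 A7.
Offset 7: leading byte 0xC3 = 11000011 → 2-byte char #4 = C3 B0.
Offset 9: leading byte 0xE0 = 11100000 → 3-byte char #5 = E0 A6 8A.
Offset 12: leading byte 0xF1 = 11110001 → 4-byte char #6 = F1 B9 80 A3.
Offset 16: leading byte 0xC4 = 11000100 → 2-byte char #7 = C4 BB.
Offset 18: leading byte 0xF0 = 11110000 → 4-byte char #8 = F0 9F 8E B9.
Offset 22: leading byte 0xCB = 11001011 → 2-byte char #9 = CB B0.
Leading byte 0xCB = 11001011 matches 110xxxxx → 2-byte sequence.
Byte 1: 0xCB = 11001011, payload 01011 (5 bits).
Byte 2: 0xB0 = 10110000 (10xxxxxx ✓), payload 110000.
Concatenate: 01011110000 = 0x2F0 (11 bits → U+02F0).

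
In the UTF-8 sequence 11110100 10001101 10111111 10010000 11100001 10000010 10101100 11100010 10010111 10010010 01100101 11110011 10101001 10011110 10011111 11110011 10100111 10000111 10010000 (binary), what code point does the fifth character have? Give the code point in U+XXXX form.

Offset 0: leading byte 0xF4 = 11110100 → 4-byte char #1 = F4 8D BF 90.
Offset 4: leading byte 0xE1 = 11100001 → 3-byte char #2 = E1 82 AC.
Offset 7: leading byte 0xE2 = 11100010 → 3-byte char #3 = E2 97 92.
Offset 10: leading byte 0x65 = 01100101 → 1-byte char #4 = 65.
Offset 11: leading byte 0xF3 = 11110011 → 4-byte char #5 = F3 A9 9E 9F.
Leading byte 0xF3 = 11110011 matches 11110xxx → 4-byte sequence.
Byte 1: 0xF3 = 11110011, payload 011 (3 bits).
Byte 2: 0xA9 = 10101001 (10xxxxxx ✓), payload 101001.
Byte 3: 0x9E = 10011110 (10xxxxxx ✓), payload 011110.
Byte 4: 0x9F = 10011111 (10xxxxxx ✓), payload 011111.
Concatenate: 011101001011110011111 = 0xE979F (21 bits → U+E979F).

U+E979F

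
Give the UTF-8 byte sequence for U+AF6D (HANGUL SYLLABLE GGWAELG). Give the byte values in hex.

U+AF6D = 0xAF6D = 44909 decimal. In range U+0800–U+FFFF → 3-byte form: 1110xxxx 10xxxxxx 10xxxxxx.
Binary (16 bits): 1010111101101101.
Split 4+6+6: 1010 | 111101 | 101101.
Byte 1: 11101010 = 0xEA.
Byte 2: 10111101 = 0xBD.
Byte 3: 10101101 = 0xAD.

EA BD AD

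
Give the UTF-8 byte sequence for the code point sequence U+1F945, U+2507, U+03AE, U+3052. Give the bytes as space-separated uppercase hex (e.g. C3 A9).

U+1F945: 4-byte form → F0 9F A5 85.
U+2507: 3-byte form → E2 94 87.
U+03AE: 2-byte form → CE AE.
U+3052: 3-byte form → E3 81 92.
Concatenated (12 bytes): F0 9F A5 85 E2 94 87 CE AE E3 81 92.

F0 9F A5 85 E2 94 87 CE AE E3 81 92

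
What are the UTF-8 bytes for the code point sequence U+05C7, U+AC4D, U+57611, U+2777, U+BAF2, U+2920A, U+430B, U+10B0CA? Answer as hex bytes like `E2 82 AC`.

D7 87 EA B1 8D F1 97 98 91 E2 9D B7 EB AB B2 F0 A9 88 8A E4 8C 8B F4 8B 83 8A

U+05C7: 2-byte form → D7 87.
U+AC4D: 3-byte form → EA B1 8D.
U+57611: 4-byte form → F1 97 98 91.
U+2777: 3-byte form → E2 9D B7.
U+BAF2: 3-byte form → EB AB B2.
U+2920A: 4-byte form → F0 A9 88 8A.
U+430B: 3-byte form → E4 8C 8B.
U+10B0CA: 4-byte form → F4 8B 83 8A.
Concatenated (26 bytes): D7 87 EA B1 8D F1 97 98 91 E2 9D B7 EB AB B2 F0 A9 88 8A E4 8C 8B F4 8B 83 8A.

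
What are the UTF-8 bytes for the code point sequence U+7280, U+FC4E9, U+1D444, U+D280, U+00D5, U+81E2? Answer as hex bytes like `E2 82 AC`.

E7 8A 80 F3 BC 93 A9 F0 9D 91 84 ED 8A 80 C3 95 E8 87 A2

U+7280: 3-byte form → E7 8A 80.
U+FC4E9: 4-byte form → F3 BC 93 A9.
U+1D444: 4-byte form → F0 9D 91 84.
U+D280: 3-byte form → ED 8A 80.
U+00D5: 2-byte form → C3 95.
U+81E2: 3-byte form → E8 87 A2.
Concatenated (19 bytes): E7 8A 80 F3 BC 93 A9 F0 9D 91 84 ED 8A 80 C3 95 E8 87 A2.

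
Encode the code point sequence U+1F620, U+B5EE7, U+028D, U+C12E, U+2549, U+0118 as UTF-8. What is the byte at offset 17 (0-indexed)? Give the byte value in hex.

0x98

U+1F620 → 4-byte form F0 9F 98 A0 at offsets 0–3.
U+B5EE7 → 4-byte form F2 B5 BB A7 at offsets 4–7.
U+028D → 2-byte form CA 8D at offsets 8–9.
U+C12E → 3-byte form EC 84 AE at offsets 10–12.
U+2549 → 3-byte form E2 95 89 at offsets 13–15.
U+0118 → 2-byte form C4 98 at offsets 16–17.
Offset 17 falls in char 6's range; it's byte 2 of C4 98 = 0x98.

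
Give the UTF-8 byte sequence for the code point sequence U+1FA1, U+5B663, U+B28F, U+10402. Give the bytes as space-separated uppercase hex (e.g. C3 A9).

U+1FA1: 3-byte form → E1 BE A1.
U+5B663: 4-byte form → F1 9B 99 A3.
U+B28F: 3-byte form → EB 8A 8F.
U+10402: 4-byte form → F0 90 90 82.
Concatenated (14 bytes): E1 BE A1 F1 9B 99 A3 EB 8A 8F F0 90 90 82.

E1 BE A1 F1 9B 99 A3 EB 8A 8F F0 90 90 82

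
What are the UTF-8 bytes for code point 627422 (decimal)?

F2 99 8B 9E

U+992DE = 0x992DE = 627422 decimal. In range U+10000–U+10FFFF → 4-byte form: 11110xxx 10xxxxxx 10xxxxxx 10xxxxxx.
Binary (21 bits): 010011001001011011110.
Split 3+6+6+6: 010 | 011001 | 001011 | 011110.
Byte 1: 11110010 = 0xF2.
Byte 2: 10011001 = 0x99.
Byte 3: 10001011 = 0x8B.
Byte 4: 10011110 = 0x9E.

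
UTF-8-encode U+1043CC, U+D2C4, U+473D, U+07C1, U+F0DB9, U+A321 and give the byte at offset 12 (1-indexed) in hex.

1-indexed offset 12 is 0-indexed offset 11.
U+1043CC → 4-byte form F4 84 8F 8C at offsets 0–3.
U+D2C4 → 3-byte form ED 8B 84 at offsets 4–6.
U+473D → 3-byte form E4 9C BD at offsets 7–9.
U+07C1 → 2-byte form DF 81 at offsets 10–11.
Offset 11 falls in char 4's range; it's byte 2 of DF 81 = 0x81.

0x81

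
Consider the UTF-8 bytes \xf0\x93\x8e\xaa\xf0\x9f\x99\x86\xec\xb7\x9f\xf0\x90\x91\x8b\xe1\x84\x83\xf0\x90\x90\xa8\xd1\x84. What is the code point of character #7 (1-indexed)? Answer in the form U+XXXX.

Offset 0: leading byte 0xF0 = 11110000 → 4-byte char #1 = F0 93 8E AA.
Offset 4: leading byte 0xF0 = 11110000 → 4-byte char #2 = F0 9F 99 86.
Offset 8: leading byte 0xEC = 11101100 → 3-byte char #3 = EC B7 9F.
Offset 11: leading byte 0xF0 = 11110000 → 4-byte char #4 = F0 90 91 8B.
Offset 15: leading byte 0xE1 = 11100001 → 3-byte char #5 = E1 84 83.
Offset 18: leading byte 0xF0 = 11110000 → 4-byte char #6 = F0 90 90 A8.
Offset 22: leading byte 0xD1 = 11010001 → 2-byte char #7 = D1 84.
Leading byte 0xD1 = 11010001 matches 110xxxxx → 2-byte sequence.
Byte 1: 0xD1 = 11010001, payload 10001 (5 bits).
Byte 2: 0x84 = 10000100 (10xxxxxx ✓), payload 000100.
Concatenate: 10001000100 = 0x444 (11 bits → U+0444).

U+0444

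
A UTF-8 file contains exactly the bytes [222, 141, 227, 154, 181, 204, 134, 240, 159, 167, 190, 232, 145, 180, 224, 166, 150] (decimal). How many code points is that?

Byte at offset 0: 0xDE = 11011110 → 2-byte char (#1). Advance 2.
Byte at offset 2: 0xE3 = 11100011 → 3-byte char (#2). Advance 3.
Byte at offset 5: 0xCC = 11001100 → 2-byte char (#3). Advance 2.
Byte at offset 7: 0xF0 = 11110000 → 4-byte char (#4). Advance 4.
Byte at offset 11: 0xE8 = 11101000 → 3-byte char (#5). Advance 3.
Byte at offset 14: 0xE0 = 11100000 → 3-byte char (#6). Advance 3.
Reached end at offset 17 after 6 code points.

6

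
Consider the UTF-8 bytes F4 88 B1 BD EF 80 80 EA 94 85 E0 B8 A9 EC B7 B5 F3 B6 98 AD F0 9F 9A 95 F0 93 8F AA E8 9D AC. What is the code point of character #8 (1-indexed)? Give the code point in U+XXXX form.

U+133EA

Offset 0: leading byte 0xF4 = 11110100 → 4-byte char #1 = F4 88 B1 BD.
Offset 4: leading byte 0xEF = 11101111 → 3-byte char #2 = EF 80 80.
Offset 7: leading byte 0xEA = 11101010 → 3-byte char #3 = EA 94 85.
Offset 10: leading byte 0xE0 = 11100000 → 3-byte char #4 = E0 B8 A9.
Offset 13: leading byte 0xEC = 11101100 → 3-byte char #5 = EC B7 B5.
Offset 16: leading byte 0xF3 = 11110011 → 4-byte char #6 = F3 B6 98 AD.
Offset 20: leading byte 0xF0 = 11110000 → 4-byte char #7 = F0 9F 9A 95.
Offset 24: leading byte 0xF0 = 11110000 → 4-byte char #8 = F0 93 8F AA.
Leading byte 0xF0 = 11110000 matches 11110xxx → 4-byte sequence.
Byte 1: 0xF0 = 11110000, payload 000 (3 bits).
Byte 2: 0x93 = 10010011 (10xxxxxx ✓), payload 010011.
Byte 3: 0x8F = 10001111 (10xxxxxx ✓), payload 001111.
Byte 4: 0xAA = 10101010 (10xxxxxx ✓), payload 101010.
Concatenate: 000010011001111101010 = 0x133EA (21 bits → U+133EA).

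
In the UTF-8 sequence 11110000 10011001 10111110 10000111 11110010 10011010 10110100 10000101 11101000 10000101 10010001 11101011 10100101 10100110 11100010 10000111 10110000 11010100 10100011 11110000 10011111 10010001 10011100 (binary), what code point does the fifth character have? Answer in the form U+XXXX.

U+21F0

Offset 0: leading byte 0xF0 = 11110000 → 4-byte char #1 = F0 99 BE 87.
Offset 4: leading byte 0xF2 = 11110010 → 4-byte char #2 = F2 9A B4 85.
Offset 8: leading byte 0xE8 = 11101000 → 3-byte char #3 = E8 85 91.
Offset 11: leading byte 0xEB = 11101011 → 3-byte char #4 = EB A5 A6.
Offset 14: leading byte 0xE2 = 11100010 → 3-byte char #5 = E2 87 B0.
Leading byte 0xE2 = 11100010 matches 1110xxxx → 3-byte sequence.
Byte 1: 0xE2 = 11100010, payload 0010 (4 bits).
Byte 2: 0x87 = 10000111 (10xxxxxx ✓), payload 000111.
Byte 3: 0xB0 = 10110000 (10xxxxxx ✓), payload 110000.
Concatenate: 0010000111110000 = 0x21F0 (16 bits → U+21F0).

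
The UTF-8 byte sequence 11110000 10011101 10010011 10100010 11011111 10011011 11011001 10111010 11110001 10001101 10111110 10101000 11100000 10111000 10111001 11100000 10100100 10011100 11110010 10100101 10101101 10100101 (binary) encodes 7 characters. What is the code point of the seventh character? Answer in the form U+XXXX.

Offset 0: leading byte 0xF0 = 11110000 → 4-byte char #1 = F0 9D 93 A2.
Offset 4: leading byte 0xDF = 11011111 → 2-byte char #2 = DF 9B.
Offset 6: leading byte 0xD9 = 11011001 → 2-byte char #3 = D9 BA.
Offset 8: leading byte 0xF1 = 11110001 → 4-byte char #4 = F1 8D BE A8.
Offset 12: leading byte 0xE0 = 11100000 → 3-byte char #5 = E0 B8 B9.
Offset 15: leading byte 0xE0 = 11100000 → 3-byte char #6 = E0 A4 9C.
Offset 18: leading byte 0xF2 = 11110010 → 4-byte char #7 = F2 A5 AD A5.
Leading byte 0xF2 = 11110010 matches 11110xxx → 4-byte sequence.
Byte 1: 0xF2 = 11110010, payload 010 (3 bits).
Byte 2: 0xA5 = 10100101 (10xxxxxx ✓), payload 100101.
Byte 3: 0xAD = 10101101 (10xxxxxx ✓), payload 101101.
Byte 4: 0xA5 = 10100101 (10xxxxxx ✓), payload 100101.
Concatenate: 010100101101101100101 = 0xA5B65 (21 bits → U+A5B65).

U+A5B65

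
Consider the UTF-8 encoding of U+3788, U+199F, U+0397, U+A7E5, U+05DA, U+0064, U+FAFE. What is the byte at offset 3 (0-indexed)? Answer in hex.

0xE1

U+3788 → 3-byte form E3 9E 88 at offsets 0–2.
U+199F → 3-byte form E1 A6 9F at offsets 3–5.
Offset 3 falls in char 2's range; it's byte 1 of E1 A6 9F = 0xE1.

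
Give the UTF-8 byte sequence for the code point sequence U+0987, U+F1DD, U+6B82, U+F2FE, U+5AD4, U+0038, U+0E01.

E0 A6 87 EF 87 9D E6 AE 82 EF 8B BE E5 AB 94 38 E0 B8 81

U+0987: 3-byte form → E0 A6 87.
U+F1DD: 3-byte form → EF 87 9D.
U+6B82: 3-byte form → E6 AE 82.
U+F2FE: 3-byte form → EF 8B BE.
U+5AD4: 3-byte form → E5 AB 94.
U+0038: 1-byte form → 38.
U+0E01: 3-byte form → E0 B8 81.
Concatenated (19 bytes): E0 A6 87 EF 87 9D E6 AE 82 EF 8B BE E5 AB 94 38 E0 B8 81.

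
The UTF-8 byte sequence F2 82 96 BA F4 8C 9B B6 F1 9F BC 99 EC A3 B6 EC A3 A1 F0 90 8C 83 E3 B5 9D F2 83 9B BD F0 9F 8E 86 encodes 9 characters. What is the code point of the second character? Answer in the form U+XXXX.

U+10C6F6

Offset 0: leading byte 0xF2 = 11110010 → 4-byte char #1 = F2 82 96 BA.
Offset 4: leading byte 0xF4 = 11110100 → 4-byte char #2 = F4 8C 9B B6.
Leading byte 0xF4 = 11110100 matches 11110xxx → 4-byte sequence.
Byte 1: 0xF4 = 11110100, payload 100 (3 bits).
Byte 2: 0x8C = 10001100 (10xxxxxx ✓), payload 001100.
Byte 3: 0x9B = 10011011 (10xxxxxx ✓), payload 011011.
Byte 4: 0xB6 = 10110110 (10xxxxxx ✓), payload 110110.
Concatenate: 100001100011011110110 = 0x10C6F6 (21 bits → U+10C6F6).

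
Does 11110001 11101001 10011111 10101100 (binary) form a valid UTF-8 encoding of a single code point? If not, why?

Leading byte 0xF1 = 11110001 → 4-byte form.
Byte 2 is 0xE9 = 11101001, which is not 10xxxxxx — expected a continuation byte.

invalid (non-continuation byte where continuation expected)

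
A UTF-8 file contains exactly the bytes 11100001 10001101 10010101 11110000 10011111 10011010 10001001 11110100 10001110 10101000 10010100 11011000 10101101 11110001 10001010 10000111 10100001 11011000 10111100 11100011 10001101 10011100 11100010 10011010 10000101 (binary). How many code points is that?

8

Byte at offset 0: 0xE1 = 11100001 → 3-byte char (#1). Advance 3.
Byte at offset 3: 0xF0 = 11110000 → 4-byte char (#2). Advance 4.
Byte at offset 7: 0xF4 = 11110100 → 4-byte char (#3). Advance 4.
Byte at offset 11: 0xD8 = 11011000 → 2-byte char (#4). Advance 2.
Byte at offset 13: 0xF1 = 11110001 → 4-byte char (#5). Advance 4.
Byte at offset 17: 0xD8 = 11011000 → 2-byte char (#6). Advance 2.
Byte at offset 19: 0xE3 = 11100011 → 3-byte char (#7). Advance 3.
Byte at offset 22: 0xE2 = 11100010 → 3-byte char (#8). Advance 3.
Reached end at offset 25 after 8 code points.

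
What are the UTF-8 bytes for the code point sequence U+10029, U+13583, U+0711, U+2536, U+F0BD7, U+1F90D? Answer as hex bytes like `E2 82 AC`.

F0 90 80 A9 F0 93 96 83 DC 91 E2 94 B6 F3 B0 AF 97 F0 9F A4 8D

U+10029: 4-byte form → F0 90 80 A9.
U+13583: 4-byte form → F0 93 96 83.
U+0711: 2-byte form → DC 91.
U+2536: 3-byte form → E2 94 B6.
U+F0BD7: 4-byte form → F3 B0 AF 97.
U+1F90D: 4-byte form → F0 9F A4 8D.
Concatenated (21 bytes): F0 90 80 A9 F0 93 96 83 DC 91 E2 94 B6 F3 B0 AF 97 F0 9F A4 8D.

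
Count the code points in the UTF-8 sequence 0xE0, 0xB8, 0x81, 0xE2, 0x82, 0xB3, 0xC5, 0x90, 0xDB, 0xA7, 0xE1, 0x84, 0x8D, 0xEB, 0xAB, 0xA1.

Byte at offset 0: 0xE0 = 11100000 → 3-byte char (#1). Advance 3.
Byte at offset 3: 0xE2 = 11100010 → 3-byte char (#2). Advance 3.
Byte at offset 6: 0xC5 = 11000101 → 2-byte char (#3). Advance 2.
Byte at offset 8: 0xDB = 11011011 → 2-byte char (#4). Advance 2.
Byte at offset 10: 0xE1 = 11100001 → 3-byte char (#5). Advance 3.
Byte at offset 13: 0xEB = 11101011 → 3-byte char (#6). Advance 3.
Reached end at offset 16 after 6 code points.

6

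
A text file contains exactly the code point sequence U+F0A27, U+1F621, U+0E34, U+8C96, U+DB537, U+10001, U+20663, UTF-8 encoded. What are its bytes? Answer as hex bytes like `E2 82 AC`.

U+F0A27: 4-byte form → F3 B0 A8 A7.
U+1F621: 4-byte form → F0 9F 98 A1.
U+0E34: 3-byte form → E0 B8 B4.
U+8C96: 3-byte form → E8 B2 96.
U+DB537: 4-byte form → F3 9B 94 B7.
U+10001: 4-byte form → F0 90 80 81.
U+20663: 4-byte form → F0 A0 99 A3.
Concatenated (26 bytes): F3 B0 A8 A7 F0 9F 98 A1 E0 B8 B4 E8 B2 96 F3 9B 94 B7 F0 90 80 81 F0 A0 99 A3.

F3 B0 A8 A7 F0 9F 98 A1 E0 B8 B4 E8 B2 96 F3 9B 94 B7 F0 90 80 81 F0 A0 99 A3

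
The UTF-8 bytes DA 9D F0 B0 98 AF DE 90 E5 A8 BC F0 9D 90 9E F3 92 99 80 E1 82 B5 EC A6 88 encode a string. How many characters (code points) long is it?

Byte at offset 0: 0xDA = 11011010 → 2-byte char (#1). Advance 2.
Byte at offset 2: 0xF0 = 11110000 → 4-byte char (#2). Advance 4.
Byte at offset 6: 0xDE = 11011110 → 2-byte char (#3). Advance 2.
Byte at offset 8: 0xE5 = 11100101 → 3-byte char (#4). Advance 3.
Byte at offset 11: 0xF0 = 11110000 → 4-byte char (#5). Advance 4.
Byte at offset 15: 0xF3 = 11110011 → 4-byte char (#6). Advance 4.
Byte at offset 19: 0xE1 = 11100001 → 3-byte char (#7). Advance 3.
Byte at offset 22: 0xEC = 11101100 → 3-byte char (#8). Advance 3.
Reached end at offset 25 after 8 code points.

8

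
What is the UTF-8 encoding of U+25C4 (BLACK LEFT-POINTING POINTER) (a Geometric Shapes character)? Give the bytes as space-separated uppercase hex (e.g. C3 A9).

E2 97 84

U+25C4 = 0x25C4 = 9668 decimal. In range U+0800–U+FFFF → 3-byte form: 1110xxxx 10xxxxxx 10xxxxxx.
Binary (16 bits): 0010010111000100.
Split 4+6+6: 0010 | 010111 | 000100.
Byte 1: 11100010 = 0xE2.
Byte 2: 10010111 = 0x97.
Byte 3: 10000100 = 0x84.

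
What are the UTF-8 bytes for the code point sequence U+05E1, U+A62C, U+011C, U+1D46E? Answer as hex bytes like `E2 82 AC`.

D7 A1 EA 98 AC C4 9C F0 9D 91 AE

U+05E1: 2-byte form → D7 A1.
U+A62C: 3-byte form → EA 98 AC.
U+011C: 2-byte form → C4 9C.
U+1D46E: 4-byte form → F0 9D 91 AE.
Concatenated (11 bytes): D7 A1 EA 98 AC C4 9C F0 9D 91 AE.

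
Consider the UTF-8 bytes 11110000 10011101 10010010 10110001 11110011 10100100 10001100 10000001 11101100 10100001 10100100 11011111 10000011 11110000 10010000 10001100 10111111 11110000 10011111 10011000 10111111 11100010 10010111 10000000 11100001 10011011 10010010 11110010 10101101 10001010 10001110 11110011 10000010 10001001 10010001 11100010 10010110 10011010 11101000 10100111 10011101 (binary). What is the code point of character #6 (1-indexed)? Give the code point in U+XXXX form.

U+1F63F

Offset 0: leading byte 0xF0 = 11110000 → 4-byte char #1 = F0 9D 92 B1.
Offset 4: leading byte 0xF3 = 11110011 → 4-byte char #2 = F3 A4 8C 81.
Offset 8: leading byte 0xEC = 11101100 → 3-byte char #3 = EC A1 A4.
Offset 11: leading byte 0xDF = 11011111 → 2-byte char #4 = DF 83.
Offset 13: leading byte 0xF0 = 11110000 → 4-byte char #5 = F0 90 8C BF.
Offset 17: leading byte 0xF0 = 11110000 → 4-byte char #6 = F0 9F 98 BF.
Leading byte 0xF0 = 11110000 matches 11110xxx → 4-byte sequence.
Byte 1: 0xF0 = 11110000, payload 000 (3 bits).
Byte 2: 0x9F = 10011111 (10xxxxxx ✓), payload 011111.
Byte 3: 0x98 = 10011000 (10xxxxxx ✓), payload 011000.
Byte 4: 0xBF = 10111111 (10xxxxxx ✓), payload 111111.
Concatenate: 000011111011000111111 = 0x1F63F (21 bits → U+1F63F).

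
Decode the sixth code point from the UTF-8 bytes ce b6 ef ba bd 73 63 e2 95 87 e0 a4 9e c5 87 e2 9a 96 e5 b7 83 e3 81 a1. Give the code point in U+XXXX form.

Offset 0: leading byte 0xCE = 11001110 → 2-byte char #1 = CE B6.
Offset 2: leading byte 0xEF = 11101111 → 3-byte char #2 = EF BA BD.
Offset 5: leading byte 0x73 = 01110011 → 1-byte char #3 = 73.
Offset 6: leading byte 0x63 = 01100011 → 1-byte char #4 = 63.
Offset 7: leading byte 0xE2 = 11100010 → 3-byte char #5 = E2 95 87.
Offset 10: leading byte 0xE0 = 11100000 → 3-byte char #6 = E0 A4 9E.
Leading byte 0xE0 = 11100000 matches 1110xxxx → 3-byte sequence.
Byte 1: 0xE0 = 11100000, payload 0000 (4 bits).
Byte 2: 0xA4 = 10100100 (10xxxxxx ✓), payload 100100.
Byte 3: 0x9E = 10011110 (10xxxxxx ✓), payload 011110.
Concatenate: 0000100100011110 = 0x91E (16 bits → U+091E).

U+091E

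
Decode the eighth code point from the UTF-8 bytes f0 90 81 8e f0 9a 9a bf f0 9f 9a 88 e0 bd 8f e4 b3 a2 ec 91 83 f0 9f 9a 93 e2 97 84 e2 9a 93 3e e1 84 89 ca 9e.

Offset 0: leading byte 0xF0 = 11110000 → 4-byte char #1 = F0 90 81 8E.
Offset 4: leading byte 0xF0 = 11110000 → 4-byte char #2 = F0 9A 9A BF.
Offset 8: leading byte 0xF0 = 11110000 → 4-byte char #3 = F0 9F 9A 88.
Offset 12: leading byte 0xE0 = 11100000 → 3-byte char #4 = E0 BD 8F.
Offset 15: leading byte 0xE4 = 11100100 → 3-byte char #5 = E4 B3 A2.
Offset 18: leading byte 0xEC = 11101100 → 3-byte char #6 = EC 91 83.
Offset 21: leading byte 0xF0 = 11110000 → 4-byte char #7 = F0 9F 9A 93.
Offset 25: leading byte 0xE2 = 11100010 → 3-byte char #8 = E2 97 84.
Leading byte 0xE2 = 11100010 matches 1110xxxx → 3-byte sequence.
Byte 1: 0xE2 = 11100010, payload 0010 (4 bits).
Byte 2: 0x97 = 10010111 (10xxxxxx ✓), payload 010111.
Byte 3: 0x84 = 10000100 (10xxxxxx ✓), payload 000100.
Concatenate: 0010010111000100 = 0x25C4 (16 bits → U+25C4).

U+25C4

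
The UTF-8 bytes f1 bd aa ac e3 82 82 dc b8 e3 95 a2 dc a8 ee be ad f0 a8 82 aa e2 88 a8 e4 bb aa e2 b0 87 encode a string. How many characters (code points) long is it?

10

Byte at offset 0: 0xF1 = 11110001 → 4-byte char (#1). Advance 4.
Byte at offset 4: 0xE3 = 11100011 → 3-byte char (#2). Advance 3.
Byte at offset 7: 0xDC = 11011100 → 2-byte char (#3). Advance 2.
Byte at offset 9: 0xE3 = 11100011 → 3-byte char (#4). Advance 3.
Byte at offset 12: 0xDC = 11011100 → 2-byte char (#5). Advance 2.
Byte at offset 14: 0xEE = 11101110 → 3-byte char (#6). Advance 3.
Byte at offset 17: 0xF0 = 11110000 → 4-byte char (#7). Advance 4.
Byte at offset 21: 0xE2 = 11100010 → 3-byte char (#8). Advance 3.
Byte at offset 24: 0xE4 = 11100100 → 3-byte char (#9). Advance 3.
Byte at offset 27: 0xE2 = 11100010 → 3-byte char (#10). Advance 3.
Reached end at offset 30 after 10 code points.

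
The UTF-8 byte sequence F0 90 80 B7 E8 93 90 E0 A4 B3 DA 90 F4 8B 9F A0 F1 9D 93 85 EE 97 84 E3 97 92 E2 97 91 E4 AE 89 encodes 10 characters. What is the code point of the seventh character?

U+E5C4

Offset 0: leading byte 0xF0 = 11110000 → 4-byte char #1 = F0 90 80 B7.
Offset 4: leading byte 0xE8 = 11101000 → 3-byte char #2 = E8 93 90.
Offset 7: leading byte 0xE0 = 11100000 → 3-byte char #3 = E0 A4 B3.
Offset 10: leading byte 0xDA = 11011010 → 2-byte char #4 = DA 90.
Offset 12: leading byte 0xF4 = 11110100 → 4-byte char #5 = F4 8B 9F A0.
Offset 16: leading byte 0xF1 = 11110001 → 4-byte char #6 = F1 9D 93 85.
Offset 20: leading byte 0xEE = 11101110 → 3-byte char #7 = EE 97 84.
Leading byte 0xEE = 11101110 matches 1110xxxx → 3-byte sequence.
Byte 1: 0xEE = 11101110, payload 1110 (4 bits).
Byte 2: 0x97 = 10010111 (10xxxxxx ✓), payload 010111.
Byte 3: 0x84 = 10000100 (10xxxxxx ✓), payload 000100.
Concatenate: 1110010111000100 = 0xE5C4 (16 bits → U+E5C4).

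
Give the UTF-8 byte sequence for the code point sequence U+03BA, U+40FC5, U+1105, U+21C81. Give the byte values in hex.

U+03BA: 2-byte form → CE BA.
U+40FC5: 4-byte form → F1 80 BF 85.
U+1105: 3-byte form → E1 84 85.
U+21C81: 4-byte form → F0 A1 B2 81.
Concatenated (13 bytes): CE BA F1 80 BF 85 E1 84 85 F0 A1 B2 81.

CE BA F1 80 BF 85 E1 84 85 F0 A1 B2 81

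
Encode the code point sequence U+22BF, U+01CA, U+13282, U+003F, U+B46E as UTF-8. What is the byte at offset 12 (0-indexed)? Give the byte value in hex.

0xAE

U+22BF → 3-byte form E2 8A BF at offsets 0–2.
U+01CA → 2-byte form C7 8A at offsets 3–4.
U+13282 → 4-byte form F0 93 8A 82 at offsets 5–8.
U+003F → 1-byte form 3F at offsets 9–9.
U+B46E → 3-byte form EB 91 AE at offsets 10–12.
Offset 12 falls in char 5's range; it's byte 3 of EB 91 AE = 0xAE.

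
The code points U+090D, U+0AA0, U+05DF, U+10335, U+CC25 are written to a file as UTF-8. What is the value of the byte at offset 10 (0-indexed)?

0x8C

U+090D → 3-byte form E0 A4 8D at offsets 0–2.
U+0AA0 → 3-byte form E0 AA A0 at offsets 3–5.
U+05DF → 2-byte form D7 9F at offsets 6–7.
U+10335 → 4-byte form F0 90 8C B5 at offsets 8–11.
Offset 10 falls in char 4's range; it's byte 3 of F0 90 8C B5 = 0x8C.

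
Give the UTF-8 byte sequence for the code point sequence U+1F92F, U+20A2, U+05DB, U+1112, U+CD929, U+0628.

U+1F92F: 4-byte form → F0 9F A4 AF.
U+20A2: 3-byte form → E2 82 A2.
U+05DB: 2-byte form → D7 9B.
U+1112: 3-byte form → E1 84 92.
U+CD929: 4-byte form → F3 8D A4 A9.
U+0628: 2-byte form → D8 A8.
Concatenated (18 bytes): F0 9F A4 AF E2 82 A2 D7 9B E1 84 92 F3 8D A4 A9 D8 A8.

F0 9F A4 AF E2 82 A2 D7 9B E1 84 92 F3 8D A4 A9 D8 A8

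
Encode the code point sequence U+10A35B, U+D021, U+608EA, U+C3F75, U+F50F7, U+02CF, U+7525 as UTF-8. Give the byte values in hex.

F4 8A 8D 9B ED 80 A1 F1 A0 A3 AA F3 83 BD B5 F3 B5 83 B7 CB 8F E7 94 A5

U+10A35B: 4-byte form → F4 8A 8D 9B.
U+D021: 3-byte form → ED 80 A1.
U+608EA: 4-byte form → F1 A0 A3 AA.
U+C3F75: 4-byte form → F3 83 BD B5.
U+F50F7: 4-byte form → F3 B5 83 B7.
U+02CF: 2-byte form → CB 8F.
U+7525: 3-byte form → E7 94 A5.
Concatenated (24 bytes): F4 8A 8D 9B ED 80 A1 F1 A0 A3 AA F3 83 BD B5 F3 B5 83 B7 CB 8F E7 94 A5.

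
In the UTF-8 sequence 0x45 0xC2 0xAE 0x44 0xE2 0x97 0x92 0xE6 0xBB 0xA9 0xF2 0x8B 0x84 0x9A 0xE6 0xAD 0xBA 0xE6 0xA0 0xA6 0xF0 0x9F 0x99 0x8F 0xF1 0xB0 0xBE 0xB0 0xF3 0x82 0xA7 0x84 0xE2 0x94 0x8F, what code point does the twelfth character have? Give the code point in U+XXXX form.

Offset 0: leading byte 0x45 = 01000101 → 1-byte char #1 = 45.
Offset 1: leading byte 0xC2 = 11000010 → 2-byte char #2 = C2 AE.
Offset 3: leading byte 0x44 = 01000100 → 1-byte char #3 = 44.
Offset 4: leading byte 0xE2 = 11100010 → 3-byte char #4 = E2 97 92.
Offset 7: leading byte 0xE6 = 11100110 → 3-byte char #5 = E6 BB A9.
Offset 10: leading byte 0xF2 = 11110010 → 4-byte char #6 = F2 8B 84 9A.
Offset 14: leading byte 0xE6 = 11100110 → 3-byte char #7 = E6 AD BA.
Offset 17: leading byte 0xE6 = 11100110 → 3-byte char #8 = E6 A0 A6.
Offset 20: leading byte 0xF0 = 11110000 → 4-byte char #9 = F0 9F 99 8F.
Offset 24: leading byte 0xF1 = 11110001 → 4-byte char #10 = F1 B0 BE B0.
Offset 28: leading byte 0xF3 = 11110011 → 4-byte char #11 = F3 82 A7 84.
Offset 32: leading byte 0xE2 = 11100010 → 3-byte char #12 = E2 94 8F.
Leading byte 0xE2 = 11100010 matches 1110xxxx → 3-byte sequence.
Byte 1: 0xE2 = 11100010, payload 0010 (4 bits).
Byte 2: 0x94 = 10010100 (10xxxxxx ✓), payload 010100.
Byte 3: 0x8F = 10001111 (10xxxxxx ✓), payload 001111.
Concatenate: 0010010100001111 = 0x250F (16 bits → U+250F).

U+250F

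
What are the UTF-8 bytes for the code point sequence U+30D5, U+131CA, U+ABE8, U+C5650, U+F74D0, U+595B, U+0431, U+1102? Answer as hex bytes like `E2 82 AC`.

E3 83 95 F0 93 87 8A EA AF A8 F3 85 99 90 F3 B7 93 90 E5 A5 9B D0 B1 E1 84 82

U+30D5: 3-byte form → E3 83 95.
U+131CA: 4-byte form → F0 93 87 8A.
U+ABE8: 3-byte form → EA AF A8.
U+C5650: 4-byte form → F3 85 99 90.
U+F74D0: 4-byte form → F3 B7 93 90.
U+595B: 3-byte form → E5 A5 9B.
U+0431: 2-byte form → D0 B1.
U+1102: 3-byte form → E1 84 82.
Concatenated (26 bytes): E3 83 95 F0 93 87 8A EA AF A8 F3 85 99 90 F3 B7 93 90 E5 A5 9B D0 B1 E1 84 82.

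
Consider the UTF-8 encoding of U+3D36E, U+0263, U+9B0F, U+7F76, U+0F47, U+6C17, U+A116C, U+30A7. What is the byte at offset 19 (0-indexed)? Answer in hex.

0xA1

U+3D36E → 4-byte form F0 BD 8D AE at offsets 0–3.
U+0263 → 2-byte form C9 A3 at offsets 4–5.
U+9B0F → 3-byte form E9 AC 8F at offsets 6–8.
U+7F76 → 3-byte form E7 BD B6 at offsets 9–11.
U+0F47 → 3-byte form E0 BD 87 at offsets 12–14.
U+6C17 → 3-byte form E6 B0 97 at offsets 15–17.
U+A116C → 4-byte form F2 A1 85 AC at offsets 18–21.
Offset 19 falls in char 7's range; it's byte 2 of F2 A1 85 AC = 0xA1.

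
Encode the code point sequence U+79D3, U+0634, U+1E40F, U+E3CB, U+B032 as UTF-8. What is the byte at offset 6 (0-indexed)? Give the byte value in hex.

U+79D3 → 3-byte form E7 A7 93 at offsets 0–2.
U+0634 → 2-byte form D8 B4 at offsets 3–4.
U+1E40F → 4-byte form F0 9E 90 8F at offsets 5–8.
Offset 6 falls in char 3's range; it's byte 2 of F0 9E 90 8F = 0x9E.

0x9E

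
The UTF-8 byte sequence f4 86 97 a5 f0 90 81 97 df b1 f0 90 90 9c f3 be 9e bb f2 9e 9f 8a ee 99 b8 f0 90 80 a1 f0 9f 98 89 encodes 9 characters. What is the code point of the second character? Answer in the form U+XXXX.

Offset 0: leading byte 0xF4 = 11110100 → 4-byte char #1 = F4 86 97 A5.
Offset 4: leading byte 0xF0 = 11110000 → 4-byte char #2 = F0 90 81 97.
Leading byte 0xF0 = 11110000 matches 11110xxx → 4-byte sequence.
Byte 1: 0xF0 = 11110000, payload 000 (3 bits).
Byte 2: 0x90 = 10010000 (10xxxxxx ✓), payload 010000.
Byte 3: 0x81 = 10000001 (10xxxxxx ✓), payload 000001.
Byte 4: 0x97 = 10010111 (10xxxxxx ✓), payload 010111.
Concatenate: 000010000000001010111 = 0x10057 (21 bits → U+10057).

U+10057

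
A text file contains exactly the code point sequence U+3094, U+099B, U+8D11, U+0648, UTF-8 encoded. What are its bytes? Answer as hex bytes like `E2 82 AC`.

E3 82 94 E0 A6 9B E8 B4 91 D9 88

U+3094: 3-byte form → E3 82 94.
U+099B: 3-byte form → E0 A6 9B.
U+8D11: 3-byte form → E8 B4 91.
U+0648: 2-byte form → D9 88.
Concatenated (11 bytes): E3 82 94 E0 A6 9B E8 B4 91 D9 88.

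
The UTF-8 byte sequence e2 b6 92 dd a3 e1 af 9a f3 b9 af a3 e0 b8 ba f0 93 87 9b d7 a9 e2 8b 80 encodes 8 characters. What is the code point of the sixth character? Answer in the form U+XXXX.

U+131DB

Offset 0: leading byte 0xE2 = 11100010 → 3-byte char #1 = E2 B6 92.
Offset 3: leading byte 0xDD = 11011101 → 2-byte char #2 = DD A3.
Offset 5: leading byte 0xE1 = 11100001 → 3-byte char #3 = E1 AF 9A.
Offset 8: leading byte 0xF3 = 11110011 → 4-byte char #4 = F3 B9 AF A3.
Offset 12: leading byte 0xE0 = 11100000 → 3-byte char #5 = E0 B8 BA.
Offset 15: leading byte 0xF0 = 11110000 → 4-byte char #6 = F0 93 87 9B.
Leading byte 0xF0 = 11110000 matches 11110xxx → 4-byte sequence.
Byte 1: 0xF0 = 11110000, payload 000 (3 bits).
Byte 2: 0x93 = 10010011 (10xxxxxx ✓), payload 010011.
Byte 3: 0x87 = 10000111 (10xxxxxx ✓), payload 000111.
Byte 4: 0x9B = 10011011 (10xxxxxx ✓), payload 011011.
Concatenate: 000010011000111011011 = 0x131DB (21 bits → U+131DB).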